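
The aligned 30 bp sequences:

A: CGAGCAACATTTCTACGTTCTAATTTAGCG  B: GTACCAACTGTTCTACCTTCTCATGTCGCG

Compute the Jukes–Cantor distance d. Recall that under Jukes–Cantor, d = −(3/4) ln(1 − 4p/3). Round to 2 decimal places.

0.38

The sequences differ at 9 of 30 sites (1, 2, 4, 9, 10, 17, 22, 25, 27), so p = 9/30 = 0.3.
d = −(3/4) ln(1 − 4p/3) = −0.75 ln(1 − 0.4) = −0.75 ln(0.6)
  = −0.75 × (-0.510826) = 0.383120 substitutions/site.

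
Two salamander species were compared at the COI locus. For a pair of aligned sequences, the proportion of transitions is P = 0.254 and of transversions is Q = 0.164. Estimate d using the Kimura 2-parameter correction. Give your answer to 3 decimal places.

Under the Kimura two-parameter model, d = −½ ln(1 − 2P − Q) − ¼ ln(1 − 2Q).
1 − 2P − Q = 0.328, giving −½ ln(0.328) = 0.557371.
1 − 2Q = 0.672, giving −¼ ln(0.672) = 0.099374.
d = 0.557371 + 0.099374 = 0.656745.

0.657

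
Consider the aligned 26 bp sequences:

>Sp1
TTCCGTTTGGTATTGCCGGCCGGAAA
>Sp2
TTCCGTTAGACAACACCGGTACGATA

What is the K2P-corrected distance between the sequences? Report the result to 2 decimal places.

Of 26 sites, 5 differences are transitions and 5 are transversions, so P = 5/26 ≈ 0.192308 and Q = 5/26 ≈ 0.192308.
Under the Kimura two-parameter model, d = −½ ln(1 − 2P − Q) − ¼ ln(1 − 2Q).
1 − 2P − Q = 0.423076, giving −½ ln(0.423076) = 0.430102.
1 − 2Q = 0.615384, giving −¼ ln(0.615384) = 0.121377.
d = 0.430102 + 0.121377 = 0.551479.

0.55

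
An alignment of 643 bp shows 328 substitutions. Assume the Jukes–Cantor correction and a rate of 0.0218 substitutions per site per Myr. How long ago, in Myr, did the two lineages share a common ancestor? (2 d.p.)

p = 328/643 ≈ 0.510109.
d = −(3/4) ln(1 − 4p/3) = −0.75 ln(1 − 0.680145) = −0.75 ln(0.319855)
  = −0.75 × (-1.139888) = 0.854916 substitutions/site.
Under a molecular clock d = 2μt, so t = d/(2μ) = 0.854916 / (2 × 0.0218) = 19.61 Myr.

19.61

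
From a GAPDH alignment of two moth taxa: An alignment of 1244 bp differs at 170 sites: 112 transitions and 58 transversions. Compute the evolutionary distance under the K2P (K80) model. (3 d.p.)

P = 112/1244 ≈ 0.090032 and Q = 58/1244 ≈ 0.046624.
Under the Kimura two-parameter model, d = −½ ln(1 − 2P − Q) − ¼ ln(1 − 2Q).
1 − 2P − Q = 0.773312, giving −½ ln(0.773312) = 0.128536.
1 − 2Q = 0.906752, giving −¼ ln(0.906752) = 0.024472.
d = 0.128536 + 0.024472 = 0.153008.

0.153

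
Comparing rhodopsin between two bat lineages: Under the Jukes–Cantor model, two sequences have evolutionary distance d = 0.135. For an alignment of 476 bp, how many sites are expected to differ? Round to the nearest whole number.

Invert JC69: p = (3/4)(1 − e^(−4d/3)) = 0.75 × (1 − e^(-0.18)) = 0.75 × (1 − 0.835270) = 0.123548.
Expected differing sites = pL ≈ 0.123548 × 476 = 58.808848 ≈ 59.

59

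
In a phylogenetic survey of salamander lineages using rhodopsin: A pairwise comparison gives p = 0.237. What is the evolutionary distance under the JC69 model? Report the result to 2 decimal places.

0.28

d = −(3/4) ln(1 − 4p/3) = −0.75 ln(1 − 0.316) = −0.75 ln(0.684)
  = −0.75 × (-0.379797) = 0.284848 substitutions/site.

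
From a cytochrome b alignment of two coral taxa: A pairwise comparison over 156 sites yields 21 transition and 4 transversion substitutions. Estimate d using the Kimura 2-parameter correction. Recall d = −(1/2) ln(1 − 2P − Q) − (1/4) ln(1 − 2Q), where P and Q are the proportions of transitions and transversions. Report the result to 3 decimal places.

0.188

P = 21/156 ≈ 0.134615 and Q = 4/156 ≈ 0.025641.
Under the Kimura two-parameter model, d = −½ ln(1 − 2P − Q) − ¼ ln(1 − 2Q).
1 − 2P − Q = 0.705129, giving −½ ln(0.705129) = 0.174687.
1 − 2Q = 0.948718, giving −¼ ln(0.948718) = 0.013161.
d = 0.174687 + 0.013161 = 0.187848.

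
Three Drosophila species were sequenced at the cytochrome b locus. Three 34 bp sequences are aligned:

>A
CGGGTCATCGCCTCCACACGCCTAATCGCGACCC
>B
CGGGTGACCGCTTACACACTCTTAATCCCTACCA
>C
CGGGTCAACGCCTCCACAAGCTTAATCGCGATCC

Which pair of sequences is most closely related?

A–B: 9/34 differ, p = 0.265, d = 0.326.
A–C: 4/34 differ, p = 0.118, d = 0.128.
B–C: 10/34 differ, p = 0.294, d = 0.373.
The smallest distance is between A and C.

A and C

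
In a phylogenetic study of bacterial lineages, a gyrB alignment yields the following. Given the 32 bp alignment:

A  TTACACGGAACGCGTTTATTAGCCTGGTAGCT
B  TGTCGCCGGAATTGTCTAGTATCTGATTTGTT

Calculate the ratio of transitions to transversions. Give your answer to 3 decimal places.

Transitions are A↔G and C↔T; transversions are all other mismatches.
Transitions: 7. Transversions: 10.
R = 7/10 = 0.700.

0.700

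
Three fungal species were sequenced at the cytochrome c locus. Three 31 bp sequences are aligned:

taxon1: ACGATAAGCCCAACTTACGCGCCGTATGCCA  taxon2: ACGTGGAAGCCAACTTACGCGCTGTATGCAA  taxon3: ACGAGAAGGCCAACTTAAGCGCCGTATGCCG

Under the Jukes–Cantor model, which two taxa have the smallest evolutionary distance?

taxon1–taxon2: 7/31 differ, p = 0.226, d = 0.269.
taxon1–taxon3: 4/31 differ, p = 0.129, d = 0.142.
taxon2–taxon3: 7/31 differ, p = 0.226, d = 0.269.
The smallest distance is between taxon1 and taxon3.

taxon1 and taxon3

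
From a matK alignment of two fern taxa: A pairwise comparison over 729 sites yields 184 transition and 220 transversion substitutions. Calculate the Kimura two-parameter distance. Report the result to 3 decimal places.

P = 184/729 ≈ 0.252401 and Q = 220/729 ≈ 0.301783.
Under the Kimura two-parameter model, d = −½ ln(1 − 2P − Q) − ¼ ln(1 − 2Q).
1 − 2P − Q = 0.193415, giving −½ ln(0.193415) = 0.821459.
1 − 2Q = 0.396434, giving −¼ ln(0.396434) = 0.231311.
d = 0.821459 + 0.231311 = 1.052770.

1.053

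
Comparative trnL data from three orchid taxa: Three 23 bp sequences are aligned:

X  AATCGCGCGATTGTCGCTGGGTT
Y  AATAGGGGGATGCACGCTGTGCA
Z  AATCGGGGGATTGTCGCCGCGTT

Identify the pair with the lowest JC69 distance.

X–Y: 9/23 differ, p = 0.391, d = 0.553.
X–Z: 4/23 differ, p = 0.174, d = 0.198.
Y–Z: 8/23 differ, p = 0.348, d = 0.467.
The smallest distance is between X and Z.

X and Z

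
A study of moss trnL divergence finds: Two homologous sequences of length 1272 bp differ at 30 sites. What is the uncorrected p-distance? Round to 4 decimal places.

p = 30/1272 = 0.023584… ≈ 0.0236 (to 4 d.p.).

0.0236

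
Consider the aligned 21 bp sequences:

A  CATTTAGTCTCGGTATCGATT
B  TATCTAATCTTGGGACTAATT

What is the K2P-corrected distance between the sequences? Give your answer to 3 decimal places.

Of 21 sites, 7 differences are transitions and 1 are transversions, so P = 7/21 ≈ 0.333333 and Q = 1/21 ≈ 0.047619.
Under the Kimura two-parameter model, d = −½ ln(1 − 2P − Q) − ¼ ln(1 − 2Q).
1 − 2P − Q = 0.285715, giving −½ ln(0.285715) = 0.626380.
1 − 2Q = 0.904762, giving −¼ ln(0.904762) = 0.025021.
d = 0.626380 + 0.025021 = 0.651401.

0.651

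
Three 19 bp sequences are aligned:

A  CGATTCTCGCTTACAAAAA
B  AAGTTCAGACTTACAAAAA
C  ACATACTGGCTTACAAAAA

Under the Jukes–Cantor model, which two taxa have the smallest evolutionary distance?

A–B: 6/19 differ, p = 0.316, d = 0.410.
A–C: 4/19 differ, p = 0.211, d = 0.247.
B–C: 5/19 differ, p = 0.263, d = 0.324.
The smallest distance is between A and C.

A and C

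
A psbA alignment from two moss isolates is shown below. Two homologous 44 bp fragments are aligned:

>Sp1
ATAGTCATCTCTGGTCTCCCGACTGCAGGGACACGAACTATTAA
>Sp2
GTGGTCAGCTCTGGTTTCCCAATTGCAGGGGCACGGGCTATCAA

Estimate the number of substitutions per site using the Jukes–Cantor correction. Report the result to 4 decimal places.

0.2708

The sequences differ at 10 of 44 sites (1, 3, 8, 16, 21, 23, 31, 36, 37, 42), so p = 10/44 ≈ 0.227273.
d = −(3/4) ln(1 − 4p/3) = −0.75 ln(1 − 0.303031) = −0.75 ln(0.696969)
  = −0.75 × (-0.361014) = 0.270761 substitutions/site.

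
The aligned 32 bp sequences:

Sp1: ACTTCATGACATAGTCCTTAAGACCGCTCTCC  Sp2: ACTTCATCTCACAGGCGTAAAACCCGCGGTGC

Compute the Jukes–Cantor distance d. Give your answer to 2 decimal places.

The sequences differ at 11 of 32 sites, so p = 11/32 = 0.34375.
d = −(3/4) ln(1 − 4p/3) = −0.75 ln(1 − 0.458333) = −0.75 ln(0.541667)
  = −0.75 × (-0.613104) = 0.459828 substitutions/site.

0.46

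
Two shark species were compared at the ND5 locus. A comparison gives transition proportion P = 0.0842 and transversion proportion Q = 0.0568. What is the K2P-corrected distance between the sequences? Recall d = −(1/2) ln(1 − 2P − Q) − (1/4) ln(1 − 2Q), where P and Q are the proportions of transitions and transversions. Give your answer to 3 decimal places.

Under the Kimura two-parameter model, d = −½ ln(1 − 2P − Q) − ¼ ln(1 − 2Q).
1 − 2P − Q = 0.7748, giving −½ ln(0.7748) = 0.127575.
1 − 2Q = 0.8864, giving −¼ ln(0.8864) = 0.030147.
d = 0.127575 + 0.030147 = 0.157722.

0.158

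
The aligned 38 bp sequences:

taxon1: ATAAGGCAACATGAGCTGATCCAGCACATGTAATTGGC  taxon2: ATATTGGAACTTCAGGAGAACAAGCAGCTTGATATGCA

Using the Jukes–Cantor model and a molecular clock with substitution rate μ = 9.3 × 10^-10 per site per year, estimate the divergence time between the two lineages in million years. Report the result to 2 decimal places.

365.95

The sequences differ at 17 of 38 sites, so p = 17/38 ≈ 0.447368.
d = −(3/4) ln(1 − 4p/3) = −0.75 ln(1 − 0.596491) = −0.75 ln(0.403509)
  = −0.75 × (-0.907556) = 0.680667 substitutions/site.
Under a molecular clock d = 2μt, so t = d/(2μ) = 0.680667 / (2 × 9.3 × 10^-10) = 365.95 million years.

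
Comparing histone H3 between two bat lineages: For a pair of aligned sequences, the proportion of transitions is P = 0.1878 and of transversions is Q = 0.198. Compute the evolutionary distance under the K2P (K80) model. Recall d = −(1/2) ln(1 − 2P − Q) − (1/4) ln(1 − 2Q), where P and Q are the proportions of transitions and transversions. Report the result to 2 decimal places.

0.55

Under the Kimura two-parameter model, d = −½ ln(1 − 2P − Q) − ¼ ln(1 − 2Q).
1 − 2P − Q = 0.4264, giving −½ ln(0.4264) = 0.426189.
1 − 2Q = 0.604, giving −¼ ln(0.604) = 0.126045.
d = 0.426189 + 0.126045 = 0.552234.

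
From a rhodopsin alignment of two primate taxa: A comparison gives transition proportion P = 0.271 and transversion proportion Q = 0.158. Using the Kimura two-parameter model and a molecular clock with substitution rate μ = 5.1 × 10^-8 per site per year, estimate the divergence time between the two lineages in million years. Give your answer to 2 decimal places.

6.83

Under the Kimura two-parameter model, d = −½ ln(1 − 2P − Q) − ¼ ln(1 − 2Q).
1 − 2P − Q = 0.3, giving −½ ln(0.3) = 0.601986.
1 − 2Q = 0.684, giving −¼ ln(0.684) = 0.094949.
d = 0.601986 + 0.094949 = 0.696935.
Under a molecular clock d = 2μt, so t = d/(2μ) = 0.696935 / (2 × 5.1 × 10^-8) = 6.83 million years.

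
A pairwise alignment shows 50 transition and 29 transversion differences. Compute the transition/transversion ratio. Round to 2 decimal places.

1.72

R = 50/29 = 1.724137… ≈ 1.72 (to 2 d.p.).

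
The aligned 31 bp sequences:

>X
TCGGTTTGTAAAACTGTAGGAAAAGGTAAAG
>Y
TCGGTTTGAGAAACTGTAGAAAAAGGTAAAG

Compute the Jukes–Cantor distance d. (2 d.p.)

The sequences differ at 3 of 31 sites (9, 10, 20), so p = 3/31 ≈ 0.096774.
d = −(3/4) ln(1 − 4p/3) = −0.75 ln(1 − 0.129032) = −0.75 ln(0.870968)
  = −0.75 × (-0.138150) = 0.103613 substitutions/site.

0.10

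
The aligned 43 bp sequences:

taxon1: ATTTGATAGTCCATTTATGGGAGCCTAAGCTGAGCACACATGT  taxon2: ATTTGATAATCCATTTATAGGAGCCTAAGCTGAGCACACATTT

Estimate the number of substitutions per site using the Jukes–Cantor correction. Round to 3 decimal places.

The sequences differ at 3 of 43 sites (9, 19, 42), so p = 3/43 ≈ 0.069767.
d = −(3/4) ln(1 − 4p/3) = −0.75 ln(1 − 0.093023) = −0.75 ln(0.906977)
  = −0.75 × (-0.097638) = 0.073229 substitutions/site.

0.073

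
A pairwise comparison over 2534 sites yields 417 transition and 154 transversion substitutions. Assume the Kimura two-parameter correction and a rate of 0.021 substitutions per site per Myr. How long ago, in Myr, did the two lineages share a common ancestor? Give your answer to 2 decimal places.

P = 417/2534 ≈ 0.164562 and Q = 154/2534 ≈ 0.060773.
Under the Kimura two-parameter model, d = −½ ln(1 − 2P − Q) − ¼ ln(1 − 2Q).
1 − 2P − Q = 0.610103, giving −½ ln(0.610103) = 0.247064.
1 − 2Q = 0.878454, giving −¼ ln(0.878454) = 0.032398.
d = 0.247064 + 0.032398 = 0.279462.
Under a molecular clock d = 2μt, so t = d/(2μ) = 0.279462 / (2 × 0.021) = 6.65 Myr.

6.65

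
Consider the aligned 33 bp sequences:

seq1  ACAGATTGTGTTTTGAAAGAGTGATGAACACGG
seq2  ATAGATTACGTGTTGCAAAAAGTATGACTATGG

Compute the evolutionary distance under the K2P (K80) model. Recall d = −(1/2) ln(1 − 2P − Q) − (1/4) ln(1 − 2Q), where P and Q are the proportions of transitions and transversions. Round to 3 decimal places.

Of 33 sites, 7 differences are transitions and 5 are transversions, so P = 7/33 ≈ 0.212121 and Q = 5/33 ≈ 0.151515.
Under the Kimura two-parameter model, d = −½ ln(1 − 2P − Q) − ¼ ln(1 − 2Q).
1 − 2P − Q = 0.424243, giving −½ ln(0.424243) = 0.428724.
1 − 2Q = 0.69697, giving −¼ ln(0.69697) = 0.090253.
d = 0.428724 + 0.090253 = 0.518977.

0.519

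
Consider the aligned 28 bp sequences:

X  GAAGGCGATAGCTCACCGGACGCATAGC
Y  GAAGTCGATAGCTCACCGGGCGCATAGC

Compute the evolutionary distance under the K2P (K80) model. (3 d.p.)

0.075

Of 28 sites, 1 differences are transitions and 1 are transversions, so P = 1/28 ≈ 0.035714 and Q = 1/28 ≈ 0.035714.
Under the Kimura two-parameter model, d = −½ ln(1 − 2P − Q) − ¼ ln(1 − 2Q).
1 − 2P − Q = 0.892858, giving −½ ln(0.892858) = 0.056664.
1 − 2Q = 0.928572, giving −¼ ln(0.928572) = 0.018527.
d = 0.056664 + 0.018527 = 0.075191.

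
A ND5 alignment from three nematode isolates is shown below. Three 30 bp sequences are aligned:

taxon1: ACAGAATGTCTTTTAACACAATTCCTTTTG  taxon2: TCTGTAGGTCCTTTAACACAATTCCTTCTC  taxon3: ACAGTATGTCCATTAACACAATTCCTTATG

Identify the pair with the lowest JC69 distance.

taxon1 and taxon3

taxon1–taxon2: 7/30 differ, p = 0.233, d = 0.280.
taxon1–taxon3: 4/30 differ, p = 0.133, d = 0.147.
taxon2–taxon3: 6/30 differ, p = 0.200, d = 0.233.
The smallest distance is between taxon1 and taxon3.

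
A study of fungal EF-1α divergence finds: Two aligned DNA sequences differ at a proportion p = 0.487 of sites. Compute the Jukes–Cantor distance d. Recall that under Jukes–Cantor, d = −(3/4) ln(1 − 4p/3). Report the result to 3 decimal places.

0.786

d = −(3/4) ln(1 − 4p/3) = −0.75 ln(1 − 0.649333) = −0.75 ln(0.350667)
  = −0.75 × (-1.047918) = 0.785939 substitutions/site.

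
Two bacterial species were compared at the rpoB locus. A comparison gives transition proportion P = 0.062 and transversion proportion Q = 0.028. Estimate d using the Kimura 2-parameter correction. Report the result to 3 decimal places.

Under the Kimura two-parameter model, d = −½ ln(1 − 2P − Q) − ¼ ln(1 − 2Q).
1 − 2P − Q = 0.848, giving −½ ln(0.848) = 0.082437.
1 − 2Q = 0.944, giving −¼ ln(0.944) = 0.014407.
d = 0.082437 + 0.014407 = 0.096844.

0.097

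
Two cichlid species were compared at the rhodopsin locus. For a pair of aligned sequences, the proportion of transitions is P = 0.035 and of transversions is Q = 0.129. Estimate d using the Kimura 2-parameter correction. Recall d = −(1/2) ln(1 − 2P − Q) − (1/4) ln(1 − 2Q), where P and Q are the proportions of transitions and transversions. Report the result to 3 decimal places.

Under the Kimura two-parameter model, d = −½ ln(1 − 2P − Q) − ¼ ln(1 − 2Q).
1 − 2P − Q = 0.801, giving −½ ln(0.801) = 0.110947.
1 − 2Q = 0.742, giving −¼ ln(0.742) = 0.074602.
d = 0.110947 + 0.074602 = 0.185549.

0.186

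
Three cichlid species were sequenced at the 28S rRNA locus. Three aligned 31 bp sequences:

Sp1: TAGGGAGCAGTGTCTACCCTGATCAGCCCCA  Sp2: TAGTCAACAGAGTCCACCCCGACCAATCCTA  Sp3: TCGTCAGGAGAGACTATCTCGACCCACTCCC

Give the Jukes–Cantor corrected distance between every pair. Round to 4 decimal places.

Sp1–Sp2: 10/31 sites differ → p ≈ 0.322581, d = −0.75 ln(1 − 0.430108) = 0.421731 ≈ 0.4217.
Sp1–Sp3: 14/31 sites differ → p ≈ 0.451613, d = −0.75 ln(1 − 0.602151) = 0.691262 ≈ 0.6913.
Sp2–Sp3: 12/31 sites differ → p ≈ 0.387097, d = −0.75 ln(1 − 0.516129) = 0.544453 ≈ 0.5445.

d(Sp1,Sp2) = 0.4217, d(Sp1,Sp3) = 0.6913, d(Sp2,Sp3) = 0.5445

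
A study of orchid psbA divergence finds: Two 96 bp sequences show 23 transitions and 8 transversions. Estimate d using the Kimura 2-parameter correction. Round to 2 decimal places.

0.46

P = 23/96 ≈ 0.239583 and Q = 8/96 ≈ 0.083333.
Under the Kimura two-parameter model, d = −½ ln(1 − 2P − Q) − ¼ ln(1 − 2Q).
1 − 2P − Q = 0.437501, giving −½ ln(0.437501) = 0.413338.
1 − 2Q = 0.833334, giving −¼ ln(0.833334) = 0.045580.
d = 0.413338 + 0.045580 = 0.458918.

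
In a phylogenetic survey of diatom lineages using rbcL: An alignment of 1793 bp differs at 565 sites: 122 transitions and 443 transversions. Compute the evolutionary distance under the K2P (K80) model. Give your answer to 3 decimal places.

0.412

P = 122/1793 ≈ 0.068042 and Q = 443/1793 ≈ 0.247072.
Under the Kimura two-parameter model, d = −½ ln(1 − 2P − Q) − ¼ ln(1 − 2Q).
1 − 2P − Q = 0.616844, giving −½ ln(0.616844) = 0.241570.
1 − 2Q = 0.505856, giving −¼ ln(0.505856) = 0.170376.
d = 0.241570 + 0.170376 = 0.411946.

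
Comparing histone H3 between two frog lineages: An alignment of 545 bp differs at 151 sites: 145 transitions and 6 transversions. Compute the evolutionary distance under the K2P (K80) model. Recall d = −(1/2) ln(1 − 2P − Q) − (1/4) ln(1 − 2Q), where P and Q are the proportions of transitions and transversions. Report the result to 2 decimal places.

P = 145/545 ≈ 0.266055 and Q = 6/545 ≈ 0.011009.
Under the Kimura two-parameter model, d = −½ ln(1 − 2P − Q) − ¼ ln(1 − 2Q).
1 − 2P − Q = 0.456881, giving −½ ln(0.456881) = 0.391666.
1 − 2Q = 0.977982, giving −¼ ln(0.977982) = 0.005566.
d = 0.391666 + 0.005566 = 0.397232.

0.40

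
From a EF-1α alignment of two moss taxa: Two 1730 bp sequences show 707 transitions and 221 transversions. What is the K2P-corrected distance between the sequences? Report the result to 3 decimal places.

1.525

P = 707/1730 ≈ 0.408671 and Q = 221/1730 ≈ 0.127746.
Under the Kimura two-parameter model, d = −½ ln(1 − 2P − Q) − ¼ ln(1 − 2Q).
1 − 2P − Q = 0.054912, giving −½ ln(0.054912) = 1.451012.
1 − 2Q = 0.744508, giving −¼ ln(0.744508) = 0.073758.
d = 1.451012 + 0.073758 = 1.524770.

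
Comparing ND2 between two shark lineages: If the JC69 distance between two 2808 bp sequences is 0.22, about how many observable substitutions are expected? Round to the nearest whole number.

535

Invert JC69: p = (3/4)(1 − e^(−4d/3)) = 0.75 × (1 − e^(-0.293333)) = 0.75 × (1 − 0.745774) = 0.190670.
Expected differing sites = pL ≈ 0.190670 × 2808 = 535.40136 ≈ 535.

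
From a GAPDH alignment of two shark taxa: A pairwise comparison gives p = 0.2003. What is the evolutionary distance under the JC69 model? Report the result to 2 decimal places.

d = −(3/4) ln(1 − 4p/3) = −0.75 ln(1 − 0.267067) = −0.75 ln(0.732933)
  = −0.75 × (-0.310701) = 0.233026 substitutions/site.

0.23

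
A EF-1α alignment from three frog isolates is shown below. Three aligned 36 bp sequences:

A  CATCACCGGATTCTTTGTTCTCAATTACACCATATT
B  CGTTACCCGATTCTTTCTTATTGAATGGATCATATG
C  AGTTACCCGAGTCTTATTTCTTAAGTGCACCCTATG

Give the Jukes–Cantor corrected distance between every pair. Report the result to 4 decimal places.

A–B: 12/36 sites differ → p ≈ 0.333333, d = −0.75 ln(1 − 0.444444) = 0.440839 ≈ 0.4408.
A–C: 12/36 sites differ → p ≈ 0.333333, d = −0.75 ln(1 − 0.444444) = 0.440839 ≈ 0.4408.
B–C: 10/36 sites differ → p ≈ 0.277778, d = −0.75 ln(1 − 0.370371) = 0.346968 ≈ 0.3470.

d(A,B) = 0.4408, d(A,C) = 0.4408, d(B,C) = 0.3470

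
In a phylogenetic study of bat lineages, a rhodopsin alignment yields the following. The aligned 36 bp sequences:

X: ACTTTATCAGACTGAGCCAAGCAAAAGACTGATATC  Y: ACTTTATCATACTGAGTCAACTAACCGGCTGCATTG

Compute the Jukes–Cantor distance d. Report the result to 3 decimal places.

The sequences differ at 11 of 36 sites, so p = 11/36 ≈ 0.305556.
d = −(3/4) ln(1 − 4p/3) = −0.75 ln(1 − 0.407408) = −0.75 ln(0.592592)
  = −0.75 × (-0.523249) = 0.392437 substitutions/site.

0.392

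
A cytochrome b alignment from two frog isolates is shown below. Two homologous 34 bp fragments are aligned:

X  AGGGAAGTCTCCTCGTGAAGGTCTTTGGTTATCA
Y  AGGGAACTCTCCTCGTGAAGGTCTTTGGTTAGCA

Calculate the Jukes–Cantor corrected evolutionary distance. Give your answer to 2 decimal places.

The sequences differ at 2 of 34 sites (7, 32), so p = 2/34 ≈ 0.058824.
d = −(3/4) ln(1 − 4p/3) = −0.75 ln(1 − 0.078432) = −0.75 ln(0.921568)
  = −0.75 × (-0.081679) = 0.061259 substitutions/site.

0.06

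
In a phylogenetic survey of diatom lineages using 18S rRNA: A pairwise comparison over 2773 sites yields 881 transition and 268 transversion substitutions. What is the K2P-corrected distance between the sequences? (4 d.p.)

P = 881/2773 ≈ 0.317706 and Q = 268/2773 ≈ 0.096646.
Under the Kimura two-parameter model, d = −½ ln(1 − 2P − Q) − ¼ ln(1 − 2Q).
1 − 2P − Q = 0.267942, giving −½ ln(0.267942) = 0.658492.
1 − 2Q = 0.806708, giving −¼ ln(0.806708) = 0.053698.
d = 0.658492 + 0.053698 = 0.712190.

0.7122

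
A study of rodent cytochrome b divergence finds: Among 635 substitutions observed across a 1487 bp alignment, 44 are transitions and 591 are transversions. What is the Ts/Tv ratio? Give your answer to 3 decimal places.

R = 44/591 = 0.074450… ≈ 0.074 (to 3 d.p.).

0.074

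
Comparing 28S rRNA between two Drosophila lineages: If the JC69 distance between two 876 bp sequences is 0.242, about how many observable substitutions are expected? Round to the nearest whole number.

181

Invert JC69: p = (3/4)(1 − e^(−4d/3)) = 0.75 × (1 − e^(-0.322667)) = 0.75 × (1 − 0.724215) = 0.206839.
Expected differing sites = pL ≈ 0.206839 × 876 = 181.190964 ≈ 181.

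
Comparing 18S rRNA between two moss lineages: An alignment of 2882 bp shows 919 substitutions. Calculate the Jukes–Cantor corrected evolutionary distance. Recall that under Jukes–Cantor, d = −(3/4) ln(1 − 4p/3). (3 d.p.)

0.415

p = 919/2882 ≈ 0.318876.
d = −(3/4) ln(1 − 4p/3) = −0.75 ln(1 − 0.425168) = −0.75 ln(0.574832)
  = −0.75 × (-0.553677) = 0.415258 substitutions/site.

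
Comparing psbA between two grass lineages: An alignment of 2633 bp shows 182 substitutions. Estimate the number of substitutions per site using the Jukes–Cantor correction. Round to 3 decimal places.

p = 182/2633 ≈ 0.069123.
d = −(3/4) ln(1 − 4p/3) = −0.75 ln(1 − 0.092164) = −0.75 ln(0.907836)
  = −0.75 × (-0.096692) = 0.072519 substitutions/site.

0.073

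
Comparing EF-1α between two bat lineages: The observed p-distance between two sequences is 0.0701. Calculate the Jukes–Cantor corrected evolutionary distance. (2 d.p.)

d = −(3/4) ln(1 − 4p/3) = −0.75 ln(1 − 0.093467) = −0.75 ln(0.906533)
  = −0.75 × (-0.098128) = 0.073596 substitutions/site.

0.07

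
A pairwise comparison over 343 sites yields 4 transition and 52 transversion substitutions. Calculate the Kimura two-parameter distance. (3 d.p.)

P = 4/343 ≈ 0.011662 and Q = 52/343 ≈ 0.151603.
Under the Kimura two-parameter model, d = −½ ln(1 − 2P − Q) − ¼ ln(1 − 2Q).
1 − 2P − Q = 0.825073, giving −½ ln(0.825073) = 0.096142.
1 − 2Q = 0.696794, giving −¼ ln(0.696794) = 0.090316.
d = 0.096142 + 0.090316 = 0.186458.

0.186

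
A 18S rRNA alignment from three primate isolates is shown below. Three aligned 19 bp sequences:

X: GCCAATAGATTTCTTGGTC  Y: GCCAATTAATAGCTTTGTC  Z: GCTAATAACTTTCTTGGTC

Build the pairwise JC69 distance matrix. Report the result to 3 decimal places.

d(X,Y) = 0.324, d(X,Z) = 0.177, d(Y,Z) = 0.410

X–Y: 5/19 sites differ → p ≈ 0.263158, d = −0.75 ln(1 − 0.350877) = 0.324100 ≈ 0.324.
X–Z: 3/19 sites differ → p ≈ 0.157895, d = −0.75 ln(1 − 0.210527) = 0.177292 ≈ 0.177.
Y–Z: 6/19 sites differ → p ≈ 0.315789, d = −0.75 ln(1 − 0.421052) = 0.409907 ≈ 0.410.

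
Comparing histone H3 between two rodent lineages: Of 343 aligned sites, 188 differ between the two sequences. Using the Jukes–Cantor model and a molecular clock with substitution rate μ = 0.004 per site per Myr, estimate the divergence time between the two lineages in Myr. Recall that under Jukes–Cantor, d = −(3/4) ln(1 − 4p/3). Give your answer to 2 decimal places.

123.03

p = 188/343 ≈ 0.548105.
d = −(3/4) ln(1 − 4p/3) = −0.75 ln(1 − 0.730807) = −0.75 ln(0.269193)
  = −0.75 × (-1.312327) = 0.984245 substitutions/site.
Under a molecular clock d = 2μt, so t = d/(2μ) = 0.984245 / (2 × 0.004) = 123.03 Myr.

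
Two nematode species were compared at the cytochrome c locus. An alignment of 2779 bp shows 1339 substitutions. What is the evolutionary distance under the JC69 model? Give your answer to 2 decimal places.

p = 1339/2779 ≈ 0.481828.
d = −(3/4) ln(1 − 4p/3) = −0.75 ln(1 − 0.642437) = −0.75 ln(0.357563)
  = −0.75 × (-1.028444) = 0.771333 substitutions/site.

0.77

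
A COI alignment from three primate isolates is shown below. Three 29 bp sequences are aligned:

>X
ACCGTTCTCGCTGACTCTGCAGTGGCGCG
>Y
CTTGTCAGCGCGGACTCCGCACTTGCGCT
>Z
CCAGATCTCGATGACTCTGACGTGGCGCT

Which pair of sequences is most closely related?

X–Y: 11/29 differ, p = 0.379, d = 0.529.
X–Z: 7/29 differ, p = 0.241, d = 0.291.
Y–Z: 13/29 differ, p = 0.448, d = 0.683.
The smallest distance is between X and Z.

X and Z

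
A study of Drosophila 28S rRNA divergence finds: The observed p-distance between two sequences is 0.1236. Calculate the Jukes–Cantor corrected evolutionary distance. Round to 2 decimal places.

d = −(3/4) ln(1 − 4p/3) = −0.75 ln(1 − 0.1648) = −0.75 ln(0.8352)
  = −0.75 × (-0.180084) = 0.135063 substitutions/site.

0.14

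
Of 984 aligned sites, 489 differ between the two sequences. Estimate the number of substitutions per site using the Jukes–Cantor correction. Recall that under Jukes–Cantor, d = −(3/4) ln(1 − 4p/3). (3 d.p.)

p = 489/984 ≈ 0.496951.
d = −(3/4) ln(1 − 4p/3) = −0.75 ln(1 − 0.662601) = −0.75 ln(0.337399)
  = −0.75 × (-1.086489) = 0.814867 substitutions/site.

0.815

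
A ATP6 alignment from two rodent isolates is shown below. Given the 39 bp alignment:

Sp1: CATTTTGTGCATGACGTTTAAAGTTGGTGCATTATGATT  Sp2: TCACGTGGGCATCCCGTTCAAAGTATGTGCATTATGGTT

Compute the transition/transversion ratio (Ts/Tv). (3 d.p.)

0.500

Transitions are A↔G and C↔T; transversions are all other mismatches.
Transitions: 4. Transversions: 8.
R = 4/8 = 0.500.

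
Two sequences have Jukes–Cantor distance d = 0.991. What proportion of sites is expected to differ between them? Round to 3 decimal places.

0.550

p = (3/4)(1 − e^(−4d/3)) = 0.75 × (1 − e^(-1.321333)) = 0.75 × (1 − 0.266779) = 0.549916.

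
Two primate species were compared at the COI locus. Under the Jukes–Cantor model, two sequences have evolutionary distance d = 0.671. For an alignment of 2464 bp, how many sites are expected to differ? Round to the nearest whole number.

Invert JC69: p = (3/4)(1 − e^(−4d/3)) = 0.75 × (1 − e^(-0.894667)) = 0.75 × (1 − 0.408744) = 0.443442.
Expected differing sites = pL ≈ 0.443442 × 2464 = 1092.641088 ≈ 1093.

1093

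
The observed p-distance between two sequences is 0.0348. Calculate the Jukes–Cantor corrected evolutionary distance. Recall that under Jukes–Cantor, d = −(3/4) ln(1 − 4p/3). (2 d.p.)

0.04

d = −(3/4) ln(1 − 4p/3) = −0.75 ln(1 − 0.0464) = −0.75 ln(0.9536)
  = −0.75 × (-0.047511) = 0.035633 substitutions/site.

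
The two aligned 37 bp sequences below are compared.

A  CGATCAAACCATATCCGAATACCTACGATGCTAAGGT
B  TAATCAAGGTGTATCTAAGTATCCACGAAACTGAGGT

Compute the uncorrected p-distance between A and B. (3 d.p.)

The sequences differ at 14 of 37 positions.
p = 14/37 = 0.378378… ≈ 0.378 (to 3 d.p.).

0.378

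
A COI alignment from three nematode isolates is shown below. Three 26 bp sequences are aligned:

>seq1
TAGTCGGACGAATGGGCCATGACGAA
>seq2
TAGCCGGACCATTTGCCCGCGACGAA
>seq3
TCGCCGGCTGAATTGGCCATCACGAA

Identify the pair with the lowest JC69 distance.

seq1–seq2: 7/26 differ, p = 0.269, d = 0.334.
seq1–seq3: 6/26 differ, p = 0.231, d = 0.276.
seq2–seq3: 9/26 differ, p = 0.346, d = 0.464.
The smallest distance is between seq1 and seq3.

seq1 and seq3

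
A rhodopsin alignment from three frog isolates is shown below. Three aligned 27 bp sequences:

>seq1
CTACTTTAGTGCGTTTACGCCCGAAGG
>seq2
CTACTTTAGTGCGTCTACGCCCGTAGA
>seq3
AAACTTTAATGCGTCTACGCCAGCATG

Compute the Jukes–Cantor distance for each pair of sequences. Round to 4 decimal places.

d(seq1,seq2) = 0.1203, d(seq1,seq3) = 0.3181, d(seq2,seq3) = 0.3181

seq1–seq2: 3/27 sites differ → p ≈ 0.111111, d = −0.75 ln(1 − 0.148148) = 0.120257 ≈ 0.1203.
seq1–seq3: 7/27 sites differ → p ≈ 0.259259, d = −0.75 ln(1 − 0.345679) = 0.318118 ≈ 0.3181.
seq2–seq3: 7/27 sites differ → p ≈ 0.259259, d = −0.75 ln(1 − 0.345679) = 0.318118 ≈ 0.3181.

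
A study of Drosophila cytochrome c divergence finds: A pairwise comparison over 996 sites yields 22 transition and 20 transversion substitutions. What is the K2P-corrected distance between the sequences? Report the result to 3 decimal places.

P = 22/996 ≈ 0.022088 and Q = 20/996 ≈ 0.02008.
Under the Kimura two-parameter model, d = −½ ln(1 − 2P − Q) − ¼ ln(1 − 2Q).
1 − 2P − Q = 0.935744, giving −½ ln(0.935744) = 0.033207.
1 − 2Q = 0.95984, giving −¼ ln(0.95984) = 0.010247.
d = 0.033207 + 0.010247 = 0.043454.

0.043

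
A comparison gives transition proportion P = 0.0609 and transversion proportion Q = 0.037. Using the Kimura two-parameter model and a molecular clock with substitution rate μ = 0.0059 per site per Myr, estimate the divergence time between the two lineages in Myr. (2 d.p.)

8.96

Under the Kimura two-parameter model, d = −½ ln(1 − 2P − Q) − ¼ ln(1 − 2Q).
1 − 2P − Q = 0.8412, giving −½ ln(0.8412) = 0.086463.
1 − 2Q = 0.926, giving −¼ ln(0.926) = 0.019220.
d = 0.086463 + 0.019220 = 0.105683.
Under a molecular clock d = 2μt, so t = d/(2μ) = 0.105683 / (2 × 0.0059) = 8.96 Myr.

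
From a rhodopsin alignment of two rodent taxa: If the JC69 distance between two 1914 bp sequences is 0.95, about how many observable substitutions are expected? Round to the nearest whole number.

Invert JC69: p = (3/4)(1 − e^(−4d/3)) = 0.75 × (1 − e^(-1.266667)) = 0.75 × (1 − 0.281769) = 0.538673.
Expected differing sites = pL ≈ 0.538673 × 1914 = 1031.020122 ≈ 1031.

1031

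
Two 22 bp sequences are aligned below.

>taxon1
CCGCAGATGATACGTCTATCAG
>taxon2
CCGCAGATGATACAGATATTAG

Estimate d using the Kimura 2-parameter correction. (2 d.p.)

Of 22 sites, 2 differences are transitions and 2 are transversions, so P = 2/22 ≈ 0.090909 and Q = 2/22 ≈ 0.090909.
Under the Kimura two-parameter model, d = −½ ln(1 − 2P − Q) − ¼ ln(1 − 2Q).
1 − 2P − Q = 0.727273, giving −½ ln(0.727273) = 0.159227.
1 − 2Q = 0.818182, giving −¼ ln(0.818182) = 0.050168.
d = 0.159227 + 0.050168 = 0.209395.

0.21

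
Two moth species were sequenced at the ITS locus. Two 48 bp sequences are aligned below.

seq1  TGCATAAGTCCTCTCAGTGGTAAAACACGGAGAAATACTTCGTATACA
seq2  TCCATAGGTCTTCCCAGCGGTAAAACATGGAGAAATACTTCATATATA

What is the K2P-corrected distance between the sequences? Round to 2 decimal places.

0.20

Of 48 sites, 7 differences are transitions and 1 are transversions, so P = 7/48 ≈ 0.145833 and Q = 1/48 ≈ 0.020833.
Under the Kimura two-parameter model, d = −½ ln(1 − 2P − Q) − ¼ ln(1 − 2Q).
1 − 2P − Q = 0.687501, giving −½ ln(0.687501) = 0.187346.
1 − 2Q = 0.958334, giving −¼ ln(0.958334) = 0.010640.
d = 0.187346 + 0.010640 = 0.197986.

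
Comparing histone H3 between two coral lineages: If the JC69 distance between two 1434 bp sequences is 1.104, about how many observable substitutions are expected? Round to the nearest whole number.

829

Invert JC69: p = (3/4)(1 − e^(−4d/3)) = 0.75 × (1 − e^(-1.472)) = 0.75 × (1 − 0.229466) = 0.577901.
Expected differing sites = pL ≈ 0.577901 × 1434 = 828.710034 ≈ 829.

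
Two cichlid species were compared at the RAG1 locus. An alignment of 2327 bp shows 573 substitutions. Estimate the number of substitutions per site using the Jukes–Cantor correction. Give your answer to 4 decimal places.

p = 573/2327 ≈ 0.24624.
d = −(3/4) ln(1 − 4p/3) = −0.75 ln(1 − 0.32832) = −0.75 ln(0.67168)
  = −0.75 × (-0.397973) = 0.298480 substitutions/site.

0.2985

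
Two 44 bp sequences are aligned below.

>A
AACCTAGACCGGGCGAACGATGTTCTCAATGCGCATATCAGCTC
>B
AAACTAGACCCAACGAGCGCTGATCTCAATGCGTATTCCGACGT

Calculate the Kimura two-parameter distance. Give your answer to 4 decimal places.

0.4262

Of 44 sites, 8 differences are transitions and 6 are transversions, so P = 8/44 ≈ 0.181818 and Q = 6/44 ≈ 0.136364.
Under the Kimura two-parameter model, d = −½ ln(1 − 2P − Q) − ¼ ln(1 − 2Q).
1 − 2P − Q = 0.5, giving −½ ln(0.5) = 0.346574.
1 − 2Q = 0.727272, giving −¼ ln(0.727272) = 0.079614.
d = 0.346574 + 0.079614 = 0.426188.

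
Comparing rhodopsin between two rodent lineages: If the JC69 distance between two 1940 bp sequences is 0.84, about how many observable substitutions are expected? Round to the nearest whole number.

980

Invert JC69: p = (3/4)(1 − e^(−4d/3)) = 0.75 × (1 − e^(-1.12)) = 0.75 × (1 − 0.326280) = 0.505290.
Expected differing sites = pL ≈ 0.505290 × 1940 = 980.2626 ≈ 980.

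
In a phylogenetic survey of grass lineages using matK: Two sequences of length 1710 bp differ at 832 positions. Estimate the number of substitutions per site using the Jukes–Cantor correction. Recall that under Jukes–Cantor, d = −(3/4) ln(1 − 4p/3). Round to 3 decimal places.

p = 832/1710 ≈ 0.48655.
d = −(3/4) ln(1 − 4p/3) = −0.75 ln(1 − 0.648733) = −0.75 ln(0.351267)
  = −0.75 × (-1.046209) = 0.784657 substitutions/site.

0.785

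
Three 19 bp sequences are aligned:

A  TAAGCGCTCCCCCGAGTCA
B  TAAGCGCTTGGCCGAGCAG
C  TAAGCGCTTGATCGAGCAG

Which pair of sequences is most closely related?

B and C

A–B: 6/19 differ, p = 0.316, d = 0.410.
A–C: 7/19 differ, p = 0.368, d = 0.507.
B–C: 2/19 differ, p = 0.105, d = 0.113.
The smallest distance is between B and C.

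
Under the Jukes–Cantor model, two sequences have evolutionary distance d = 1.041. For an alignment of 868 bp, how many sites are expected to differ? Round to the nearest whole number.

Invert JC69: p = (3/4)(1 − e^(−4d/3)) = 0.75 × (1 − e^(-1.388)) = 0.75 × (1 − 0.249574) = 0.562820.
Expected differing sites = pL ≈ 0.562820 × 868 = 488.52776 ≈ 489.

489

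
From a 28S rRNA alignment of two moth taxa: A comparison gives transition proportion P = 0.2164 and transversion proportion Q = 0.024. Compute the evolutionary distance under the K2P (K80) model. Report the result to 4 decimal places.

0.3174

Under the Kimura two-parameter model, d = −½ ln(1 − 2P − Q) − ¼ ln(1 − 2Q).
1 − 2P − Q = 0.5432, giving −½ ln(0.5432) = 0.305139.
1 − 2Q = 0.952, giving −¼ ln(0.952) = 0.012298.
d = 0.305139 + 0.012298 = 0.317437.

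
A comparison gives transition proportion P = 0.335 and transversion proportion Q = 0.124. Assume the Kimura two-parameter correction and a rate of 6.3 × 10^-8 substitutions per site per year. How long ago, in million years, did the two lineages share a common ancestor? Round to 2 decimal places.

Under the Kimura two-parameter model, d = −½ ln(1 − 2P − Q) − ¼ ln(1 − 2Q).
1 − 2P − Q = 0.206, giving −½ ln(0.206) = 0.789940.
1 − 2Q = 0.752, giving −¼ ln(0.752) = 0.071255.
d = 0.789940 + 0.071255 = 0.861195.
Under a molecular clock d = 2μt, so t = d/(2μ) = 0.861195 / (2 × 6.3 × 10^-8) = 6.83 million years.

6.83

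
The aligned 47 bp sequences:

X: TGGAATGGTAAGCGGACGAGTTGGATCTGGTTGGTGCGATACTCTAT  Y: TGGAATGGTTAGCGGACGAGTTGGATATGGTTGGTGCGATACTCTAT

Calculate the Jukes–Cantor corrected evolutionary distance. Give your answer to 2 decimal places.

The sequences differ at 2 of 47 sites (10, 27), so p = 2/47 ≈ 0.042553.
d = −(3/4) ln(1 − 4p/3) = −0.75 ln(1 − 0.056737) = −0.75 ln(0.943263)
  = −0.75 × (-0.058410) = 0.043808 substitutions/site.

0.04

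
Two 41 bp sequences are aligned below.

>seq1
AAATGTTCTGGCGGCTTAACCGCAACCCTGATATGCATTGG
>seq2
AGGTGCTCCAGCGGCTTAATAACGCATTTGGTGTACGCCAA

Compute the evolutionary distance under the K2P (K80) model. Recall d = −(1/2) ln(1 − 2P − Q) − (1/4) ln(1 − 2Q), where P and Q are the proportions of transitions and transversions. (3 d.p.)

Of 41 sites, 18 differences are transitions and 3 are transversions, so P = 18/41 ≈ 0.439024 and Q = 3/41 ≈ 0.073171.
Under the Kimura two-parameter model, d = −½ ln(1 − 2P − Q) − ¼ ln(1 − 2Q).
1 − 2P − Q = 0.048781, giving −½ ln(0.048781) = 1.510207.
1 − 2Q = 0.853658, giving −¼ ln(0.853658) = 0.039556.
d = 1.510207 + 0.039556 = 1.549763.

1.550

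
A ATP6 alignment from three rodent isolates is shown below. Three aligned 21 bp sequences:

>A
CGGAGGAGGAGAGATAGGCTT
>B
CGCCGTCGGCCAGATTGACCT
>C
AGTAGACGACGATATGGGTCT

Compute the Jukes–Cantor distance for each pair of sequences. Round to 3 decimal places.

A–B: 9/21 sites differ → p ≈ 0.428571, d = −0.75 ln(1 − 0.571428) = 0.635472 ≈ 0.635.
A–C: 10/21 sites differ → p ≈ 0.47619, d = −0.75 ln(1 − 0.63492) = 0.755729 ≈ 0.756.
B–C: 10/21 sites differ → p ≈ 0.47619, d = −0.75 ln(1 − 0.63492) = 0.755729 ≈ 0.756.

d(A,B) = 0.635, d(A,C) = 0.756, d(B,C) = 0.756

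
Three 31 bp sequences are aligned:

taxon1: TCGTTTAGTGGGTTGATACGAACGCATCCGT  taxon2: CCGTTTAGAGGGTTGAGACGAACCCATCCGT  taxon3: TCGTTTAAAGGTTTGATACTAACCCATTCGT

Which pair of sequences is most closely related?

taxon1–taxon2: 4/31 differ, p = 0.129, d = 0.142.
taxon1–taxon3: 6/31 differ, p = 0.194, d = 0.224.
taxon2–taxon3: 6/31 differ, p = 0.194, d = 0.224.
The smallest distance is between taxon1 and taxon2.

taxon1 and taxon2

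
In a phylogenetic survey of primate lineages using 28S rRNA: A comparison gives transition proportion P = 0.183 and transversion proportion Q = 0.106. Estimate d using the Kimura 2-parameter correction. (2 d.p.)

Under the Kimura two-parameter model, d = −½ ln(1 − 2P − Q) − ¼ ln(1 − 2Q).
1 − 2P − Q = 0.528, giving −½ ln(0.528) = 0.319329.
1 − 2Q = 0.788, giving −¼ ln(0.788) = 0.059564.
d = 0.319329 + 0.059564 = 0.378893.

0.38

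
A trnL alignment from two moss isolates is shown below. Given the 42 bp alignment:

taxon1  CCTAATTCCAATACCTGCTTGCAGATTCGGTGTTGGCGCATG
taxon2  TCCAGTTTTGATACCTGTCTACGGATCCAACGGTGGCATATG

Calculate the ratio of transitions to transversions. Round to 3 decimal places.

Transitions are A↔G and C↔T; transversions are all other mismatches.
Transitions: 16. Transversions: 1.
R = 16/1 = 16.000.

16.000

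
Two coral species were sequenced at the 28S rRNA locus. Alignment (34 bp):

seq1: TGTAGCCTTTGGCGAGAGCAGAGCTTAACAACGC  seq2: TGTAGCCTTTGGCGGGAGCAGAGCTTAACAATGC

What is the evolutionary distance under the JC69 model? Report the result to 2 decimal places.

The sequences differ at 2 of 34 sites (15, 32), so p = 2/34 ≈ 0.058824.
d = −(3/4) ln(1 − 4p/3) = −0.75 ln(1 − 0.078432) = −0.75 ln(0.921568)
  = −0.75 × (-0.081679) = 0.061259 substitutions/site.

0.06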